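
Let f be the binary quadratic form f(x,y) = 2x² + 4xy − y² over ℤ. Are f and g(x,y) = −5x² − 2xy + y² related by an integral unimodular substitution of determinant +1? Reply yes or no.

D₁ = 24, D₂ = 24
river cycle of f (length 2): (-1, 4, 2), (2, 4, -1)
river cycle of g (length 2): (1, 4, -2), (-2, 4, 1)
cycles differ ⇒ inequivalent

no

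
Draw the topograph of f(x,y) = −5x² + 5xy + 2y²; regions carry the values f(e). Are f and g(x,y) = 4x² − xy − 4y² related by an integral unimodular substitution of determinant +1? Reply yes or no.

D₁ = 65, D₂ = 65
river cycle of f (length 6): (2, 7, -2), (-2, 5, 5), (5, 5, -2), (-2, 7, 2), (2, 5, -5), (-5, 5, 2)
river cycle of g (length 6): (-4, 1, 4), (4, 7, -1), (-1, 7, 4), (4, 1, -4), (-4, 7, 1), (1, 7, -4)
cycles differ ⇒ inequivalent

no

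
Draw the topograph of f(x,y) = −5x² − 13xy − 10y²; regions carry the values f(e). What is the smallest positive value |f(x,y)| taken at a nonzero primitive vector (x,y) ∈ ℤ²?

translate: b→3 (≡13 mod 10), so (5,13,10)→(5,3,2)
flip: (5,3,2)→(2,-3,5)
translate: b→1 (≡-3 mod 4), so (2,-3,5)→(2,1,4)
reduced (well bottom): (2,1,4) with a≤c, −a<b≤a
well minimum |f| = |-2| = 2 (negative-definite)

2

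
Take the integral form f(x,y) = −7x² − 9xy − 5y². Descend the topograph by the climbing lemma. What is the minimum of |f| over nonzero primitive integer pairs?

translate: b→-5 (≡9 mod 14), so (7,9,5)→(7,-5,3)
flip: (7,-5,3)→(3,5,7)
translate: b→-1 (≡5 mod 6), so (3,5,7)→(3,-1,5)
reduced (well bottom): (3,-1,5) with a≤c, −a<b≤a
well minimum |f| = |-3| = 3 (negative-definite)

3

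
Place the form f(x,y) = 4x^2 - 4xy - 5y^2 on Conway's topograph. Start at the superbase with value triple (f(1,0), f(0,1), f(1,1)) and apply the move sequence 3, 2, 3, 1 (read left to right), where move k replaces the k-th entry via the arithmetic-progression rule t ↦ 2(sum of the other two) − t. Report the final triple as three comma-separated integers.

start (4,-5,-5) = (f(1,0),f(0,1),f(1,1))
replace slot 3: 2·(4+(-5)) − (-5) = 3 → (4,-5,3)
replace slot 2: 2·(4+3) − (-5) = 19 → (4,19,3)
replace slot 3: 2·(4+19) − 3 = 43 → (4,19,43)
replace slot 1: 2·(19+43) − 4 = 120 → (120,19,43)

120,19,43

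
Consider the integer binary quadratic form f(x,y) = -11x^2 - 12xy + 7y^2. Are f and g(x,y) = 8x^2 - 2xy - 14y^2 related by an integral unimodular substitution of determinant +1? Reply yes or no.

D₁ = 452, D₂ = 452
river cycle of f (length 18): (7, 12, -11), (-11, 10, 8), (8, 6, -13), (-13, 20, 1), (1, 20, -13), (-13, 6, 8), (8, 10, -11), (-11, 12, 7), (7, 16, -7), (-7, 12, 11), … (8 more)
river cycle of g (length 14): (8, 14, -8), (-8, 18, 4), (4, 14, -16), (-16, 18, 2), (2, 18, -16), (-16, 14, 4), (4, 18, -8), (-8, 14, 8), (8, 18, -4), (-4, 14, 16), … (4 more)
cycles differ ⇒ inequivalent

no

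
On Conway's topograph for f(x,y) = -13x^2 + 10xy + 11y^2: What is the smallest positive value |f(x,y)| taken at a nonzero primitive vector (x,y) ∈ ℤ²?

river: ρ → (11,12,-12)
river: ρ → (-12,12,11)
river: ρ → (11,10,-13)
river: ρ → (-13,16,8)
river: ρ → (8,16,-13)
river: ρ → (-13,10,11)
closes: descent 0, river 6
min |a| on river = 8

8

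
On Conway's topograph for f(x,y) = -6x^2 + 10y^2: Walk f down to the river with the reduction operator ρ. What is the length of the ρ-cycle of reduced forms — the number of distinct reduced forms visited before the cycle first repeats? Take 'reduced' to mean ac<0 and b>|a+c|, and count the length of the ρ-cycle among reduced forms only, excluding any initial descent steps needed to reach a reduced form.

D = 240, ⌊√D⌋ = 15
descent: ρ → (10,0,-6)
descent: ρ → (-6,12,4)  [lands on river]
river: ρ → (4,12,-6)
ρ-cycle length = 2 (tail of 2 descent steps not counted)

2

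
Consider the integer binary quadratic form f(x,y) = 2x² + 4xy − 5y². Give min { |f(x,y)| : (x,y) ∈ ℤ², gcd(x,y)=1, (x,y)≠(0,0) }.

river: ρ → (-5,6,1)
river: ρ → (1,6,-5)
river: ρ → (-5,4,2)
river: ρ → (2,4,-5)
closes: descent 0, river 4
min |a| on river = 1

1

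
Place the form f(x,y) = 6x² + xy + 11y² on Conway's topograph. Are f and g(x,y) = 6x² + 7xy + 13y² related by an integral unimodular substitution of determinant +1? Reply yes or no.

D₁ = -263, D₂ = -263
f: reduced (well bottom): (6,1,11) with a≤c, −a<b≤a
g: translate: b→-5 (≡7 mod 12), so (6,7,13)→(6,-5,12)
g: reduced (well bottom): (6,-5,12) with a≤c, −a<b≤a
reduced forms (6, 1, 11) vs (6, -5, 12) ⇒ inequivalent

no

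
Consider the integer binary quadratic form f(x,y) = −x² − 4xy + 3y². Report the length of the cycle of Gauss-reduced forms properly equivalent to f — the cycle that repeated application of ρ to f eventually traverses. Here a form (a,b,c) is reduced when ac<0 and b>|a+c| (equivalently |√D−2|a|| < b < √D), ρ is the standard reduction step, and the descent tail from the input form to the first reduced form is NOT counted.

D = 28, ⌊√D⌋ = 5
descent: ρ → (3,4,-1)  [lands on river]
river: ρ → (-1,4,3)
river: ρ → (3,2,-2)
river: ρ → (-2,2,3)
ρ-cycle length = 4 (tail of 1 descent step not counted)

4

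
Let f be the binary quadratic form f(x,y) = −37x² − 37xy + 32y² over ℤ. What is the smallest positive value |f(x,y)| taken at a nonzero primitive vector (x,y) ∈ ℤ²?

descent: ρ → (32,37,-37)  [lands on river]
river: ρ → (-37,37,32)
river: ρ → (32,27,-42)
river: ρ → (-42,57,17)
river: ρ → (17,45,-60)
river: ρ → (-60,75,2)
river: ρ → (2,77,-22)
river: ρ → (-22,55,35)
river: ρ → (35,15,-42)
river: ρ → (-42,69,8)
river: ρ → (8,75,-15)
river: ρ → (-15,75,8)
river: ρ → (8,69,-42)
river: ρ → (-42,15,35)
river: ρ → (35,55,-22)
river: ρ → (-22,77,2)
river: ρ → (2,75,-60)
river: ρ → (-60,45,17)
river: ρ → (17,57,-42)
river: ρ → (-42,27,32)
closes: descent 1, river 20
min |a| on river = 2

2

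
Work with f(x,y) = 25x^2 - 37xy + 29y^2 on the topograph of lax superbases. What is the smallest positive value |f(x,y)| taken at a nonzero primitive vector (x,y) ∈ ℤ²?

translate: b→13 (≡-37 mod 50), so (25,-37,29)→(25,13,17)
flip: (25,13,17)→(17,-13,25)
reduced (well bottom): (17,-13,25) with a≤c, −a<b≤a
well minimum = a = 17

17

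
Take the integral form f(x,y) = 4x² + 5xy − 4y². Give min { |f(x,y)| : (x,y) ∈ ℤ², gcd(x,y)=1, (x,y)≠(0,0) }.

river: ρ → (-4,3,5)
river: ρ → (5,7,-2)
river: ρ → (-2,9,1)
river: ρ → (1,9,-2)
river: ρ → (-2,7,5)
river: ρ → (5,3,-4)
river: ρ → (-4,5,4)
river: ρ → (4,3,-5)
river: ρ → (-5,7,2)
river: ρ → (2,9,-1)
river: ρ → (-1,9,2)
river: ρ → (2,7,-5)
river: ρ → (-5,3,4)
river: ρ → (4,5,-4)
closes: descent 0, river 14
min |a| on river = 1

1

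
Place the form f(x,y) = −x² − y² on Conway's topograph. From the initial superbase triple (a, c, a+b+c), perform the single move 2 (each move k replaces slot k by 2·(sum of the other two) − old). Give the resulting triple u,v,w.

start (-1,-1,-2) = (f(1,0),f(0,1),f(1,1))
replace slot 2: 2·((-1)+(-2)) − (-1) = -5 → (-1,-5,-2)

-1,-5,-2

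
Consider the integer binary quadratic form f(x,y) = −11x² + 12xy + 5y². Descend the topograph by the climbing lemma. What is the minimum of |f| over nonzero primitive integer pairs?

river: ρ → (5,18,-2)
river: ρ → (-2,18,5)
river: ρ → (5,12,-11)
river: ρ → (-11,10,6)
river: ρ → (6,14,-7)
river: ρ → (-7,14,6)
river: ρ → (6,10,-11)
river: ρ → (-11,12,5)
closes: descent 0, river 8
min |a| on river = 2

2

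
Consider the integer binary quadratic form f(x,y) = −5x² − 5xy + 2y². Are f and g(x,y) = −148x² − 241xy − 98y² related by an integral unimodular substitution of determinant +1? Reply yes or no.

D₁ = 65, D₂ = 65
river cycle of f (length 6): (2, 5, -5), (-5, 5, 2), (2, 7, -2), (-2, 5, 5), (5, 5, -2), (-2, 7, 2)
river cycle of g (length 6): (-5, 5, 2), (2, 7, -2), (-2, 5, 5), (5, 5, -2), (-2, 7, 2), (2, 5, -5)
cycles coincide ⇒ equivalent

yes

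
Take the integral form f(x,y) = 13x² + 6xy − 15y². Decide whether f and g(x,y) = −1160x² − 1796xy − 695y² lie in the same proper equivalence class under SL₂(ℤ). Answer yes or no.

D₁ = 816, D₂ = 816
river cycle of f (length 8): (-15, 24, 4), (4, 24, -15), (-15, 6, 13), (13, 20, -8), (-8, 28, 1), (1, 28, -8), (-8, 20, 13), (13, 6, -15)
river cycle of g (length 8): (-8, 20, 13), (13, 6, -15), (-15, 24, 4), (4, 24, -15), (-15, 6, 13), (13, 20, -8), (-8, 28, 1), (1, 28, -8)
cycles coincide ⇒ equivalent

yes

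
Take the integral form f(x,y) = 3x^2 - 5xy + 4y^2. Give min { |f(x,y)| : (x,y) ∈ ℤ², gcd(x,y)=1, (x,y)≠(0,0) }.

translate: b→1 (≡-5 mod 6), so (3,-5,4)→(3,1,2)
flip: (3,1,2)→(2,-1,3)
reduced (well bottom): (2,-1,3) with a≤c, −a<b≤a
well minimum = a = 2

2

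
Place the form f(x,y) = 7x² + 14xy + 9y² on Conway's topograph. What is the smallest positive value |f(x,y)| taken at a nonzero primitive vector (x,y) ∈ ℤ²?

translate: b→0 (≡14 mod 14), so (7,14,9)→(7,0,2)
flip: (7,0,2)→(2,0,7)
reduced (well bottom): (2,0,7) with a≤c, −a<b≤a
well minimum = a = 2

2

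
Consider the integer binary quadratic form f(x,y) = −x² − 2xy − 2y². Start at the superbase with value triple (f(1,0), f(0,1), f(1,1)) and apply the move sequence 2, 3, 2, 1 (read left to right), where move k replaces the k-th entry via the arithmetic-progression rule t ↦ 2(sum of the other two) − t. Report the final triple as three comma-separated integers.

start (-1,-2,-5) = (f(1,0),f(0,1),f(1,1))
replace slot 2: 2·((-1)+(-5)) − (-2) = -10 → (-1,-10,-5)
replace slot 3: 2·((-1)+(-10)) − (-5) = -17 → (-1,-10,-17)
replace slot 2: 2·((-1)+(-17)) − (-10) = -26 → (-1,-26,-17)
replace slot 1: 2·((-26)+(-17)) − (-1) = -85 → (-85,-26,-17)

-85,-26,-17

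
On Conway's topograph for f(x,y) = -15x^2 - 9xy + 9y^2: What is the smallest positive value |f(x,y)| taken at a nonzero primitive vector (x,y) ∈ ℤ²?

descent: ρ → (9,9,-15)  [lands on river]
river: ρ → (-15,21,3)
river: ρ → (3,21,-15)
river: ρ → (-15,9,9)
closes: descent 1, river 4
min |a| on river = 3

3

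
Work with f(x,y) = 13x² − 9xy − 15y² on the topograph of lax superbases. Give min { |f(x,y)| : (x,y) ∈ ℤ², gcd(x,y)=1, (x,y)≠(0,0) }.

descent: ρ → (-15,9,13)  [lands on river]
river: ρ → (13,17,-11)
river: ρ → (-11,27,3)
river: ρ → (3,27,-11)
river: ρ → (-11,17,13)
river: ρ → (13,9,-15)
river: ρ → (-15,21,7)
river: ρ → (7,21,-15)
closes: descent 1, river 8
min |a| on river = 3

3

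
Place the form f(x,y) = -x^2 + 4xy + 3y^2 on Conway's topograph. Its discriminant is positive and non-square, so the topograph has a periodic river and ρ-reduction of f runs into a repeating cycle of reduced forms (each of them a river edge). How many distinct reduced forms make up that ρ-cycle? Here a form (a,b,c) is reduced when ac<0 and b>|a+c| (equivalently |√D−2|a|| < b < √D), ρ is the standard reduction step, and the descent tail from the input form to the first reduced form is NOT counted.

D = 28, ⌊√D⌋ = 5
river: ρ → (3,2,-2)
river: ρ → (-2,2,3)
river: ρ → (3,4,-1)
river: ρ → (-1,4,3)
ρ-cycle length = 4 (tail of 0 descent steps not counted)

4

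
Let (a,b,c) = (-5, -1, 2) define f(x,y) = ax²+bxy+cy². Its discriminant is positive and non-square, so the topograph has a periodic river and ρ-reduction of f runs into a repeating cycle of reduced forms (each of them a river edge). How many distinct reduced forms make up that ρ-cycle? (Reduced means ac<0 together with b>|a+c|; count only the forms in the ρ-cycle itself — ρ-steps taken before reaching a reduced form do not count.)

D = 41, ⌊√D⌋ = 6
descent: ρ → (2,5,-2)  [lands on river]
river: ρ → (-2,3,4)
river: ρ → (4,5,-1)
river: ρ → (-1,5,4)
river: ρ → (4,3,-2)
river: ρ → (-2,5,2)
river: ρ → (2,3,-4)
river: ρ → (-4,5,1)
river: ρ → (1,5,-4)
river: ρ → (-4,3,2)
ρ-cycle length = 10 (tail of 1 descent step not counted)

10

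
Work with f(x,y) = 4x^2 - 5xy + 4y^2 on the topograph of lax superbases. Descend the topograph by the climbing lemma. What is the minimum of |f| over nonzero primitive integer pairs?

translate: b→3 (≡-5 mod 8), so (4,-5,4)→(4,3,3)
flip: (4,3,3)→(3,-3,4)
translate: b→3 (≡-3 mod 6), so (3,-3,4)→(3,3,4)
reduced (well bottom): (3,3,4) with a≤c, −a<b≤a
well minimum = a = 3

3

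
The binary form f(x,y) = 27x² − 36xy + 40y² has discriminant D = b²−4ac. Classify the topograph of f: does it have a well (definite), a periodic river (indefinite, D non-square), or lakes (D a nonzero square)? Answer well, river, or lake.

D = b²−4ac = (-36)² − 4·27·40 = -3024
D < 0 ⇒ definite ⇒ every region one sign ⇒ single well

well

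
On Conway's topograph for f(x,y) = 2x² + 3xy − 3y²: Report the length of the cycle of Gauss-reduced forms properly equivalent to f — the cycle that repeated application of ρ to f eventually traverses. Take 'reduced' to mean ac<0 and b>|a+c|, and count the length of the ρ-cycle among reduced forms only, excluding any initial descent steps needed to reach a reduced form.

D = 33, ⌊√D⌋ = 5
river: ρ → (-3,3,2)
river: ρ → (2,5,-1)
river: ρ → (-1,5,2)
river: ρ → (2,3,-3)
ρ-cycle length = 4 (tail of 0 descent steps not counted)

4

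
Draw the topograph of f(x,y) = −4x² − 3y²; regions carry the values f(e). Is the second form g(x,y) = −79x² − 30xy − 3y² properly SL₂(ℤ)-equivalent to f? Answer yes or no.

D₁ = -48, D₂ = -48
f is negative-definite; reduce −f:
−f: flip: (4,0,3)→(3,0,4)
−f: reduced (well bottom): (3,0,4) with a≤c, −a<b≤a
flip sign back: reduced form of f is (-3,0,-4)
g is negative-definite; reduce −g:
−g: flip: (79,30,3)→(3,-30,79)
−g: translate: b→0 (≡-30 mod 6), so (3,-30,79)→(3,0,4)
−g: reduced (well bottom): (3,0,4) with a≤c, −a<b≤a
flip sign back: reduced form of g is (-3,0,-4)
reduced forms (-3, 0, -4) vs (-3, 0, -4) ⇒ equivalent

yes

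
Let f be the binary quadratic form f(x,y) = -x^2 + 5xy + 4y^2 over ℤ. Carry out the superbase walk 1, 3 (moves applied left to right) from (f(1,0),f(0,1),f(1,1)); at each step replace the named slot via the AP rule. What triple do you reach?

start (-1,4,8) = (f(1,0),f(0,1),f(1,1))
replace slot 1: 2·(4+8) − (-1) = 25 → (25,4,8)
replace slot 3: 2·(25+4) − 8 = 50 → (25,4,50)

25,4,50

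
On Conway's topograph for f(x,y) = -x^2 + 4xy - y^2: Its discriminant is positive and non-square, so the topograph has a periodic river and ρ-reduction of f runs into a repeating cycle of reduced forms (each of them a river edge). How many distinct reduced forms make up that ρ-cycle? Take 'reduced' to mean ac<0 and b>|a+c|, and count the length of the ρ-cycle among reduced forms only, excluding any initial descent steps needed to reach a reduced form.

D = 12, ⌊√D⌋ = 3
descent: ρ → (-1,2,2)  [lands on river]
river: ρ → (2,2,-1)
ρ-cycle length = 2 (tail of 1 descent step not counted)

2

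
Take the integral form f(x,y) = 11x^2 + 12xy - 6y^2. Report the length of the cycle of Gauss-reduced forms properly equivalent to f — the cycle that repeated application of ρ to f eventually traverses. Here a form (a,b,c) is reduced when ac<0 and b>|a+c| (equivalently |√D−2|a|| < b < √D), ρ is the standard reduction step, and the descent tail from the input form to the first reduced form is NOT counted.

D = 408, ⌊√D⌋ = 20
river: ρ → (-6,12,11)
river: ρ → (11,10,-7)
river: ρ → (-7,18,3)
river: ρ → (3,18,-7)
river: ρ → (-7,10,11)
river: ρ → (11,12,-6)
ρ-cycle length = 6 (tail of 0 descent steps not counted)

6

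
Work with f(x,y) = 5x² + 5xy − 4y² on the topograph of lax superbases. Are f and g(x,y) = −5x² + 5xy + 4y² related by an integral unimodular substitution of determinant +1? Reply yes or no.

D₁ = 105, D₂ = 105
river cycle of f (length 6): (-4, 3, 6), (6, 9, -1), (-1, 9, 6), (6, 3, -4), (-4, 5, 5), (5, 5, -4)
river cycle of g (length 6): (4, 3, -6), (-6, 9, 1), (1, 9, -6), (-6, 3, 4), (4, 5, -5), (-5, 5, 4)
cycles differ ⇒ inequivalent

no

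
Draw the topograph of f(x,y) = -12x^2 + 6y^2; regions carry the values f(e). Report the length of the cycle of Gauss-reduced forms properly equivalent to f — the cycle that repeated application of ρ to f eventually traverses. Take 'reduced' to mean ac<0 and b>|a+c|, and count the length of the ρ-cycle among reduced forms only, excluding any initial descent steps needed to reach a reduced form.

D = 288, ⌊√D⌋ = 16
descent: ρ → (6,12,-6)  [lands on river]
river: ρ → (-6,12,6)
ρ-cycle length = 2 (tail of 1 descent step not counted)

2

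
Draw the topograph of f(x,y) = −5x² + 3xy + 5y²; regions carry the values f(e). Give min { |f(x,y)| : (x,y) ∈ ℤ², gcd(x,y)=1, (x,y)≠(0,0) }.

river: ρ → (5,7,-3)
river: ρ → (-3,5,7)
river: ρ → (7,9,-1)
river: ρ → (-1,9,7)
river: ρ → (7,5,-3)
river: ρ → (-3,7,5)
river: ρ → (5,3,-5)
river: ρ → (-5,7,3)
river: ρ → (3,5,-7)
river: ρ → (-7,9,1)
river: ρ → (1,9,-7)
river: ρ → (-7,5,3)
river: ρ → (3,7,-5)
river: ρ → (-5,3,5)
closes: descent 0, river 14
min |a| on river = 1

1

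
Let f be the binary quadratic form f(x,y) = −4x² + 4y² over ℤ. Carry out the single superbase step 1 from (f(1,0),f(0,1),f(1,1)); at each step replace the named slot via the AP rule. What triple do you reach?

start (-4,4,0) = (f(1,0),f(0,1),f(1,1))
replace slot 1: 2·(4+0) − (-4) = 12 → (12,4,0)

12,4,0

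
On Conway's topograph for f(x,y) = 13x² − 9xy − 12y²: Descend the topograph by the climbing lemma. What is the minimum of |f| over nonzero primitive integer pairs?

descent: ρ → (-12,9,13)  [lands on river]
river: ρ → (13,17,-8)
river: ρ → (-8,15,15)
river: ρ → (15,15,-8)
river: ρ → (-8,17,13)
river: ρ → (13,9,-12)
river: ρ → (-12,15,10)
river: ρ → (10,25,-2)
river: ρ → (-2,23,22)
river: ρ → (22,21,-3)
river: ρ → (-3,21,22)
river: ρ → (22,23,-2)
river: ρ → (-2,25,10)
river: ρ → (10,15,-12)
closes: descent 1, river 14
min |a| on river = 2

2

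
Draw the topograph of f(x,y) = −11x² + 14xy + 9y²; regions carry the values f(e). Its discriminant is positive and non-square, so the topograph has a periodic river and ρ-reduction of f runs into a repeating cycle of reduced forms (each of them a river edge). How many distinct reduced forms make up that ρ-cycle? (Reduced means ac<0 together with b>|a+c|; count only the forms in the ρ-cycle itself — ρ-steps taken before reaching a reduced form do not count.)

D = 592, ⌊√D⌋ = 24
river: ρ → (9,22,-3)
river: ρ → (-3,20,16)
river: ρ → (16,12,-7)
river: ρ → (-7,16,12)
river: ρ → (12,8,-11)
river: ρ → (-11,14,9)
ρ-cycle length = 6 (tail of 0 descent steps not counted)

6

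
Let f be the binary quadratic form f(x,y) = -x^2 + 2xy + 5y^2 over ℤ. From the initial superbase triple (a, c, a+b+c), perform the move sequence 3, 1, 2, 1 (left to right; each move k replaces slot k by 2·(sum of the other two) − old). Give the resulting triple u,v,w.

start (-1,5,6) = (f(1,0),f(0,1),f(1,1))
replace slot 3: 2·((-1)+5) − 6 = 2 → (-1,5,2)
replace slot 1: 2·(5+2) − (-1) = 15 → (15,5,2)
replace slot 2: 2·(15+2) − 5 = 29 → (15,29,2)
replace slot 1: 2·(29+2) − 15 = 47 → (47,29,2)

47,29,2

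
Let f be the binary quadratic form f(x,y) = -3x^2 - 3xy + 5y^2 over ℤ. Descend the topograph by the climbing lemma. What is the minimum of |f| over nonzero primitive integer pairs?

descent: ρ → (5,3,-3)  [lands on river]
river: ρ → (-3,3,5)
river: ρ → (5,7,-1)
river: ρ → (-1,7,5)
closes: descent 1, river 4
min |a| on river = 1

1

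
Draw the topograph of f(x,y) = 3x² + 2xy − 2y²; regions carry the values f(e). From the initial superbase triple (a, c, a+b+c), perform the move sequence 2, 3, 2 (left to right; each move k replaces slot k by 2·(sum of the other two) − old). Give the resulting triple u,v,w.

start (3,-2,3) = (f(1,0),f(0,1),f(1,1))
replace slot 2: 2·(3+3) − (-2) = 14 → (3,14,3)
replace slot 3: 2·(3+14) − 3 = 31 → (3,14,31)
replace slot 2: 2·(3+31) − 14 = 54 → (3,54,31)

3,54,31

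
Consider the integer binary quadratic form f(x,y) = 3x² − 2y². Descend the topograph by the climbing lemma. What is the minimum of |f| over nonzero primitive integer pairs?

descent: ρ → (-2,4,1)  [lands on river]
river: ρ → (1,4,-2)
closes: descent 1, river 2
min |a| on river = 1

1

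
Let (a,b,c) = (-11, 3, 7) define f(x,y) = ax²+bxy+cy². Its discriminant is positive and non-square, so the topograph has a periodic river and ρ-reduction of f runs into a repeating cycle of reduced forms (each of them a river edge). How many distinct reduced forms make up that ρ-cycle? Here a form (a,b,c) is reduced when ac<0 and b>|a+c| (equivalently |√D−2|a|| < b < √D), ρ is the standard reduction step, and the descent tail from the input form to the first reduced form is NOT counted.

D = 317, ⌊√D⌋ = 17
descent: ρ → (7,11,-7)  [lands on river]
river: ρ → (-7,17,1)
river: ρ → (1,17,-7)
river: ρ → (-7,11,7)
river: ρ → (7,17,-1)
river: ρ → (-1,17,7)
ρ-cycle length = 6 (tail of 1 descent step not counted)

6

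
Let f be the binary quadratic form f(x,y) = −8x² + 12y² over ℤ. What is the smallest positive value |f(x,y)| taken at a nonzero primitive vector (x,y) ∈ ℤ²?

descent: ρ → (12,0,-8)
descent: ρ → (-8,16,4)  [lands on river]
river: ρ → (4,16,-8)
closes: descent 2, river 2
min |a| on river = 4

4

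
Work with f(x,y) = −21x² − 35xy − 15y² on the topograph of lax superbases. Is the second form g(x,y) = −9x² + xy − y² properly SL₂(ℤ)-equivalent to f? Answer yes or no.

D₁ = -35, D₂ = -35
f is negative-definite; reduce −f:
−f: translate: b→-7 (≡35 mod 42), so (21,35,15)→(21,-7,1)
−f: flip: (21,-7,1)→(1,7,21)
−f: translate: b→1 (≡7 mod 2), so (1,7,21)→(1,1,9)
−f: reduced (well bottom): (1,1,9) with a≤c, −a<b≤a
flip sign back: reduced form of f is (-1,-1,-9)
g is negative-definite; reduce −g:
−g: flip: (9,-1,1)→(1,1,9)
−g: reduced (well bottom): (1,1,9) with a≤c, −a<b≤a
flip sign back: reduced form of g is (-1,-1,-9)
reduced forms (-1, -1, -9) vs (-1, -1, -9) ⇒ equivalent

yes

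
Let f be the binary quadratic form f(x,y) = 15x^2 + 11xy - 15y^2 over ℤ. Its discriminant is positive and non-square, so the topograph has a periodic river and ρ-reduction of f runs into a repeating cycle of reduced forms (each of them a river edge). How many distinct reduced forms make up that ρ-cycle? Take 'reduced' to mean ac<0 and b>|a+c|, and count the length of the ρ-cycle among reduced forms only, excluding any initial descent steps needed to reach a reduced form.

D = 1021, ⌊√D⌋ = 31
river: ρ → (-15,19,11)
river: ρ → (11,25,-9)
river: ρ → (-9,29,5)
river: ρ → (5,31,-3)
river: ρ → (-3,29,15)
river: ρ → (15,31,-1)
river: ρ → (-1,31,15)
river: ρ → (15,29,-3)
river: ρ → (-3,31,5)
river: ρ → (5,29,-9)
river: ρ → (-9,25,11)
river: ρ → (11,19,-15)
river: ρ → (-15,11,15)
river: ρ → (15,19,-11)
river: ρ → (-11,25,9)
river: ρ → (9,29,-5)
river: ρ → (-5,31,3)
river: ρ → (3,29,-15)
river: ρ → (-15,31,1)
river: ρ → (1,31,-15)
river: ρ → (-15,29,3)
river: ρ → (3,31,-5)
river: ρ → (-5,29,9)
river: ρ → (9,25,-11)
river: ρ → (-11,19,15)
river: ρ → (15,11,-15)
ρ-cycle length = 26 (tail of 0 descent steps not counted)

26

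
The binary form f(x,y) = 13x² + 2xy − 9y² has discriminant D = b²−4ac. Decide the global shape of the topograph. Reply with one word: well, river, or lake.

D = b²−4ac = 2² − 4·13·(-9) = 472
D > 0 non-square ⇒ indefinite ⇒ periodic river

river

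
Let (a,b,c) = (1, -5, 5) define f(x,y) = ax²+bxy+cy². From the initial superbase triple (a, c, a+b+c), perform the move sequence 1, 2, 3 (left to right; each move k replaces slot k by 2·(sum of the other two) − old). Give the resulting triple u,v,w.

start (1,5,1) = (f(1,0),f(0,1),f(1,1))
replace slot 1: 2·(5+1) − 1 = 11 → (11,5,1)
replace slot 2: 2·(11+1) − 5 = 19 → (11,19,1)
replace slot 3: 2·(11+19) − 1 = 59 → (11,19,59)

11,19,59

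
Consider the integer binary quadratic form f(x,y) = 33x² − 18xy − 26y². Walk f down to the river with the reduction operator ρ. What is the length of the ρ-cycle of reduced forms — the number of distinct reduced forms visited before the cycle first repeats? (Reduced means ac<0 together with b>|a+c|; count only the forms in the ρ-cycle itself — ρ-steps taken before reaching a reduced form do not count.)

D = 3756, ⌊√D⌋ = 61
descent: ρ → (-26,18,33)  [lands on river]
river: ρ → (33,48,-11)
river: ρ → (-11,40,49)
river: ρ → (49,58,-2)
river: ρ → (-2,58,49)
river: ρ → (49,40,-11)
river: ρ → (-11,48,33)
river: ρ → (33,18,-26)
river: ρ → (-26,34,25)
river: ρ → (25,16,-35)
river: ρ → (-35,54,6)
river: ρ → (6,54,-35)
river: ρ → (-35,16,25)
river: ρ → (25,34,-26)
ρ-cycle length = 14 (tail of 1 descent step not counted)

14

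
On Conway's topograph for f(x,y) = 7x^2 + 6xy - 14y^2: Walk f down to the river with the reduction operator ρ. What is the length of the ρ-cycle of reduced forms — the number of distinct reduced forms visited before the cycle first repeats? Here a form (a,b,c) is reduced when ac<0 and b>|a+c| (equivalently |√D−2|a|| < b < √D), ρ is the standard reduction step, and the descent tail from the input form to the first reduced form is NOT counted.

D = 428, ⌊√D⌋ = 20
descent: ρ → (-14,-6,7)
descent: ρ → (7,20,-1)  [lands on river]
river: ρ → (-1,20,7)
river: ρ → (7,8,-13)
river: ρ → (-13,18,2)
river: ρ → (2,18,-13)
river: ρ → (-13,8,7)
ρ-cycle length = 6 (tail of 2 descent steps not counted)

6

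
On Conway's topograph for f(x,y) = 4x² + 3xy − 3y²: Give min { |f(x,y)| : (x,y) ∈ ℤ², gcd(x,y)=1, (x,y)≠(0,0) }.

river: ρ → (-3,3,4)
river: ρ → (4,5,-2)
river: ρ → (-2,7,1)
river: ρ → (1,7,-2)
river: ρ → (-2,5,4)
river: ρ → (4,3,-3)
closes: descent 0, river 6
min |a| on river = 1

1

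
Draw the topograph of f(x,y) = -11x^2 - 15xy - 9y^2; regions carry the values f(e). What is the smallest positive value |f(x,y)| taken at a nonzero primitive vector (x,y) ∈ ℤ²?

translate: b→-7 (≡15 mod 22), so (11,15,9)→(11,-7,5)
flip: (11,-7,5)→(5,7,11)
translate: b→-3 (≡7 mod 10), so (5,7,11)→(5,-3,9)
reduced (well bottom): (5,-3,9) with a≤c, −a<b≤a
well minimum |f| = |-5| = 5 (negative-definite)

5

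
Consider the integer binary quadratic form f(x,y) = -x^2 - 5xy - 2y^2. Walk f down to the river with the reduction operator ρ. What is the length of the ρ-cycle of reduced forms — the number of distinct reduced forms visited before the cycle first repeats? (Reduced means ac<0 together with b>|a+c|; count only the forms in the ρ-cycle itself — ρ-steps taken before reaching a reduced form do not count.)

D = 17, ⌊√D⌋ = 4
descent: ρ → (-2,1,2)  [lands on river]
river: ρ → (2,3,-1)
river: ρ → (-1,3,2)
river: ρ → (2,1,-2)
river: ρ → (-2,3,1)
river: ρ → (1,3,-2)
ρ-cycle length = 6 (tail of 1 descent step not counted)

6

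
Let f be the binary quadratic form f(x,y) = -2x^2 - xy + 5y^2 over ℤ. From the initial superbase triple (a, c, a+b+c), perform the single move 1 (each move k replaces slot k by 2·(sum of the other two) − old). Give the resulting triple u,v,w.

start (-2,5,2) = (f(1,0),f(0,1),f(1,1))
replace slot 1: 2·(5+2) − (-2) = 16 → (16,5,2)

16,5,2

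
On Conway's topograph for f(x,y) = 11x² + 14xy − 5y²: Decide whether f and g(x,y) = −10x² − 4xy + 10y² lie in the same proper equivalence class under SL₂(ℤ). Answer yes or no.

D₁ = 416, D₂ = 416
river cycle of f (length 6): (-5, 16, 8), (8, 16, -5), (-5, 14, 11), (11, 8, -8), (-8, 8, 11), (11, 14, -5)
river cycle of g (length 6): (10, 4, -10), (-10, 16, 4), (4, 16, -10), (-10, 4, 10), (10, 16, -4), (-4, 16, 10)
cycles differ ⇒ inequivalent

no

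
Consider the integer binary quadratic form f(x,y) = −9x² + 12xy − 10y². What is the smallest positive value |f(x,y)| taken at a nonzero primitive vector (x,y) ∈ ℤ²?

translate: b→6 (≡-12 mod 18), so (9,-12,10)→(9,6,7)
flip: (9,6,7)→(7,-6,9)
reduced (well bottom): (7,-6,9) with a≤c, −a<b≤a
well minimum |f| = |-7| = 7 (negative-definite)

7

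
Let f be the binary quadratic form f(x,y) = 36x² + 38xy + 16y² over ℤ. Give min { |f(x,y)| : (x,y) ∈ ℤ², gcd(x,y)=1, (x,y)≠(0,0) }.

translate: b→-34 (≡38 mod 72), so (36,38,16)→(36,-34,14)
flip: (36,-34,14)→(14,34,36)
translate: b→6 (≡34 mod 28), so (14,34,36)→(14,6,16)
reduced (well bottom): (14,6,16) with a≤c, −a<b≤a
well minimum = a = 14

14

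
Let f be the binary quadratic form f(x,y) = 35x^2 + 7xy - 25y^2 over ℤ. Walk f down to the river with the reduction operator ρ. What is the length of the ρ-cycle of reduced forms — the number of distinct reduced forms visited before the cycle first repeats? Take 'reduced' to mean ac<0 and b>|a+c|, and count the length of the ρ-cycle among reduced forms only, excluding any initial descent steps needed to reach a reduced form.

D = 3549, ⌊√D⌋ = 59
descent: ρ → (-25,43,17)  [lands on river]
river: ρ → (17,59,-1)
river: ρ → (-1,59,17)
river: ρ → (17,43,-25)
river: ρ → (-25,57,3)
river: ρ → (3,57,-25)
ρ-cycle length = 6 (tail of 1 descent step not counted)

6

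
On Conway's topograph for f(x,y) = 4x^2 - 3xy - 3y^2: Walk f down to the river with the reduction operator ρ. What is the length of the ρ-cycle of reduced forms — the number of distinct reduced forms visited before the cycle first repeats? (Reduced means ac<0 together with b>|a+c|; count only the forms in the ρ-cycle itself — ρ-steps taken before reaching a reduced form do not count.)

D = 57, ⌊√D⌋ = 7
descent: ρ → (-3,3,4)  [lands on river]
river: ρ → (4,5,-2)
river: ρ → (-2,7,1)
river: ρ → (1,7,-2)
river: ρ → (-2,5,4)
river: ρ → (4,3,-3)
ρ-cycle length = 6 (tail of 1 descent step not counted)

6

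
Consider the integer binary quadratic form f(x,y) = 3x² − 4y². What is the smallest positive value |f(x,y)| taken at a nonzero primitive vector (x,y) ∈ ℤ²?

descent: ρ → (-4,0,3)
descent: ρ → (3,6,-1)  [lands on river]
river: ρ → (-1,6,3)
closes: descent 2, river 2
min |a| on river = 1

1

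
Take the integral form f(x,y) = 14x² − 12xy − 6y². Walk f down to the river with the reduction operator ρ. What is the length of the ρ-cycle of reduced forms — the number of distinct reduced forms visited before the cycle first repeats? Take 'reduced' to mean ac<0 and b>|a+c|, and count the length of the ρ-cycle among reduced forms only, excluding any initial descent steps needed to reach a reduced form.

D = 480, ⌊√D⌋ = 21
descent: ρ → (-6,12,14)  [lands on river]
river: ρ → (14,16,-4)
river: ρ → (-4,16,14)
river: ρ → (14,12,-6)
ρ-cycle length = 4 (tail of 1 descent step not counted)

4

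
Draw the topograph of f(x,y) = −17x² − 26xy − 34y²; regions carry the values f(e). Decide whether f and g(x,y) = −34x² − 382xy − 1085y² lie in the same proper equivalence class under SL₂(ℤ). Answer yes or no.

D₁ = -1636, D₂ = -1636
f is negative-definite; reduce −f:
−f: translate: b→-8 (≡26 mod 34), so (17,26,34)→(17,-8,25)
−f: reduced (well bottom): (17,-8,25) with a≤c, −a<b≤a
flip sign back: reduced form of f is (-17,8,-25)
g is negative-definite; reduce −g:
−g: translate: b→-26 (≡382 mod 68), so (34,382,1085)→(34,-26,17)
−g: flip: (34,-26,17)→(17,26,34)
−g: translate: b→-8 (≡26 mod 34), so (17,26,34)→(17,-8,25)
−g: reduced (well bottom): (17,-8,25) with a≤c, −a<b≤a
flip sign back: reduced form of g is (-17,8,-25)
reduced forms (-17, 8, -25) vs (-17, 8, -25) ⇒ equivalent

yes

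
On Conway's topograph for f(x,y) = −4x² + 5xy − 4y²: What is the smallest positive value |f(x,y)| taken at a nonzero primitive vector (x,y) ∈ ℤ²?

translate: b→3 (≡-5 mod 8), so (4,-5,4)→(4,3,3)
flip: (4,3,3)→(3,-3,4)
translate: b→3 (≡-3 mod 6), so (3,-3,4)→(3,3,4)
reduced (well bottom): (3,3,4) with a≤c, −a<b≤a
well minimum |f| = |-3| = 3 (negative-definite)

3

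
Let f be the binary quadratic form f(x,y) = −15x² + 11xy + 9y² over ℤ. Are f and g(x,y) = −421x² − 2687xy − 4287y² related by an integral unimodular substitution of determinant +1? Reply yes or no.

D₁ = 661, D₂ = 661
river cycle of f (length 22): (9, 25, -1), (-1, 25, 9), (9, 11, -15), (-15, 19, 5), (5, 21, -11), (-11, 23, 3), (3, 25, -3), (-3, 23, 11), (11, 21, -5), (-5, 19, 15), … (12 more)
river cycle of g (length 22): (-15, 11, 9), (9, 25, -1), (-1, 25, 9), (9, 11, -15), (-15, 19, 5), (5, 21, -11), (-11, 23, 3), (3, 25, -3), (-3, 23, 11), (11, 21, -5), … (12 more)
cycles coincide ⇒ equivalent

yes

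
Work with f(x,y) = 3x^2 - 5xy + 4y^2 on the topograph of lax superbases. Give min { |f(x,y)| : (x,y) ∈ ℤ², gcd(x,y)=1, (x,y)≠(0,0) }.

translate: b→1 (≡-5 mod 6), so (3,-5,4)→(3,1,2)
flip: (3,1,2)→(2,-1,3)
reduced (well bottom): (2,-1,3) with a≤c, −a<b≤a
well minimum = a = 2

2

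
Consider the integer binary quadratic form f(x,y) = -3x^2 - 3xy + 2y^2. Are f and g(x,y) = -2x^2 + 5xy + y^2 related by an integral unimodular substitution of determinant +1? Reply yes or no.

D₁ = 33, D₂ = 33
river cycle of f (length 4): (2, 3, -3), (-3, 3, 2), (2, 5, -1), (-1, 5, 2)
river cycle of g (length 4): (1, 5, -2), (-2, 3, 3), (3, 3, -2), (-2, 5, 1)
cycles differ ⇒ inequivalent

no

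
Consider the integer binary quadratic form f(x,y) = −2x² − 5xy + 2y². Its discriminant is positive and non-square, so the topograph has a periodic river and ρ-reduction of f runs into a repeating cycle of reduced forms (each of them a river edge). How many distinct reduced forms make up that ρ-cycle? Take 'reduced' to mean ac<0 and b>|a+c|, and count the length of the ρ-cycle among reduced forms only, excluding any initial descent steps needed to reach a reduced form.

D = 41, ⌊√D⌋ = 6
descent: ρ → (2,5,-2)  [lands on river]
river: ρ → (-2,3,4)
river: ρ → (4,5,-1)
river: ρ → (-1,5,4)
river: ρ → (4,3,-2)
river: ρ → (-2,5,2)
river: ρ → (2,3,-4)
river: ρ → (-4,5,1)
river: ρ → (1,5,-4)
river: ρ → (-4,3,2)
ρ-cycle length = 10 (tail of 1 descent step not counted)

10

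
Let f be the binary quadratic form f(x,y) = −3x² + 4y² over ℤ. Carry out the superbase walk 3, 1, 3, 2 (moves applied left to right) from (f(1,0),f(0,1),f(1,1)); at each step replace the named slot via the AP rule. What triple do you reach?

start (-3,4,1) = (f(1,0),f(0,1),f(1,1))
replace slot 3: 2·((-3)+4) − 1 = 1 → (-3,4,1)
replace slot 1: 2·(4+1) − (-3) = 13 → (13,4,1)
replace slot 3: 2·(13+4) − 1 = 33 → (13,4,33)
replace slot 2: 2·(13+33) − 4 = 88 → (13,88,33)

13,88,33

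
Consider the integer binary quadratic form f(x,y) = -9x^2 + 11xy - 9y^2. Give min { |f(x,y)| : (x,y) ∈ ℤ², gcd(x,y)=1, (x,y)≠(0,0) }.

translate: b→7 (≡-11 mod 18), so (9,-11,9)→(9,7,7)
flip: (9,7,7)→(7,-7,9)
translate: b→7 (≡-7 mod 14), so (7,-7,9)→(7,7,9)
reduced (well bottom): (7,7,9) with a≤c, −a<b≤a
well minimum |f| = |-7| = 7 (negative-definite)

7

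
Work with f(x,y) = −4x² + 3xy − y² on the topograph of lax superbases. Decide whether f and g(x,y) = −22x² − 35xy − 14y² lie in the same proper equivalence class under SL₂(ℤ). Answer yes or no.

D₁ = -7, D₂ = -7
f is negative-definite; reduce −f:
−f: flip: (4,-3,1)→(1,3,4)
−f: translate: b→1 (≡3 mod 2), so (1,3,4)→(1,1,2)
−f: reduced (well bottom): (1,1,2) with a≤c, −a<b≤a
flip sign back: reduced form of f is (-1,-1,-2)
g is negative-definite; reduce −g:
−g: translate: b→-9 (≡35 mod 44), so (22,35,14)→(22,-9,1)
−g: flip: (22,-9,1)→(1,9,22)
−g: translate: b→1 (≡9 mod 2), so (1,9,22)→(1,1,2)
−g: reduced (well bottom): (1,1,2) with a≤c, −a<b≤a
flip sign back: reduced form of g is (-1,-1,-2)
reduced forms (-1, -1, -2) vs (-1, -1, -2) ⇒ equivalent

yes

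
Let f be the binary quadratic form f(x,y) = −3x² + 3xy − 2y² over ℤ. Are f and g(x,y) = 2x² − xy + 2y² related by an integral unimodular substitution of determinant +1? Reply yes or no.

D₁ = -15, D₂ = -15
f is negative-definite; reduce −f:
−f: translate: b→3 (≡-3 mod 6), so (3,-3,2)→(3,3,2)
−f: flip: (3,3,2)→(2,-3,3)
−f: translate: b→1 (≡-3 mod 4), so (2,-3,3)→(2,1,2)
−f: reduced (well bottom): (2,1,2) with a≤c, −a<b≤a
flip sign back: reduced form of f is (-2,-1,-2)
g: flip: (2,-1,2)→(2,1,2)
g: reduced (well bottom): (2,1,2) with a≤c, −a<b≤a
reduced forms (-2, -1, -2) vs (2, 1, 2) ⇒ inequivalent

no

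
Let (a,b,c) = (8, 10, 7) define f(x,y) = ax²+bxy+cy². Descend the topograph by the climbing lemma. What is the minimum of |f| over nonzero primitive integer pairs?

translate: b→-6 (≡10 mod 16), so (8,10,7)→(8,-6,5)
flip: (8,-6,5)→(5,6,8)
translate: b→-4 (≡6 mod 10), so (5,6,8)→(5,-4,7)
reduced (well bottom): (5,-4,7) with a≤c, −a<b≤a
well minimum = a = 5

5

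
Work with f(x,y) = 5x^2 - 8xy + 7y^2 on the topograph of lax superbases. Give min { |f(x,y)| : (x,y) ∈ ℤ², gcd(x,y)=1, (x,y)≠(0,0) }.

translate: b→2 (≡-8 mod 10), so (5,-8,7)→(5,2,4)
flip: (5,2,4)→(4,-2,5)
reduced (well bottom): (4,-2,5) with a≤c, −a<b≤a
well minimum = a = 4

4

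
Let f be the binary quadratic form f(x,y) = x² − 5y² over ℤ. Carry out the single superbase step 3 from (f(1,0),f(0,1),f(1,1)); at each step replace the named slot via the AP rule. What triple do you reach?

start (1,-5,-4) = (f(1,0),f(0,1),f(1,1))
replace slot 3: 2·(1+(-5)) − (-4) = -4 → (1,-5,-4)

1,-5,-4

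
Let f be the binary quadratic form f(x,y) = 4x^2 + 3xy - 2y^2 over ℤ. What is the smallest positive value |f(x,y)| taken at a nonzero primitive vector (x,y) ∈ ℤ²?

river: ρ → (-2,5,2)
river: ρ → (2,3,-4)
river: ρ → (-4,5,1)
river: ρ → (1,5,-4)
river: ρ → (-4,3,2)
river: ρ → (2,5,-2)
river: ρ → (-2,3,4)
river: ρ → (4,5,-1)
river: ρ → (-1,5,4)
river: ρ → (4,3,-2)
closes: descent 0, river 10
min |a| on river = 1

1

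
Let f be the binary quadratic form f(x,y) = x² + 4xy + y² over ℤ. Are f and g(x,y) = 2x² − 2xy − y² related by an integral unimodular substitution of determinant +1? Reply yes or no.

D₁ = 12, D₂ = 12
river cycle of f (length 2): (1, 2, -2), (-2, 2, 1)
river cycle of g (length 2): (-1, 2, 2), (2, 2, -1)
cycles differ ⇒ inequivalent

no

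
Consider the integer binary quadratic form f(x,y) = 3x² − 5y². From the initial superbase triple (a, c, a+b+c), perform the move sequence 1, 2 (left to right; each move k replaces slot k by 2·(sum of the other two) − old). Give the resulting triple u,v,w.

start (3,-5,-2) = (f(1,0),f(0,1),f(1,1))
replace slot 1: 2·((-5)+(-2)) − 3 = -17 → (-17,-5,-2)
replace slot 2: 2·((-17)+(-2)) − (-5) = -33 → (-17,-33,-2)

-17,-33,-2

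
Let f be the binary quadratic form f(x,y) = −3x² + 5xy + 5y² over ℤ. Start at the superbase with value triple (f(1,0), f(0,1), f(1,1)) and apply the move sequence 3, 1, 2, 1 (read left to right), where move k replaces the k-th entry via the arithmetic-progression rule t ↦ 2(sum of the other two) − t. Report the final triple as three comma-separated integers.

start (-3,5,7) = (f(1,0),f(0,1),f(1,1))
replace slot 3: 2·((-3)+5) − 7 = -3 → (-3,5,-3)
replace slot 1: 2·(5+(-3)) − (-3) = 7 → (7,5,-3)
replace slot 2: 2·(7+(-3)) − 5 = 3 → (7,3,-3)
replace slot 1: 2·(3+(-3)) − 7 = -7 → (-7,3,-3)

-7,3,-3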